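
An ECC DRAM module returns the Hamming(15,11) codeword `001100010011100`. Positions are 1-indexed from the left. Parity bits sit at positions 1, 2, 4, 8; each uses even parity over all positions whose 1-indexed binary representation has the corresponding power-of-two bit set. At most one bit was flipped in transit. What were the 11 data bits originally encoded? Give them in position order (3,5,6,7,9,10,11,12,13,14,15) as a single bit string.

11000011100

s1: b1⊕b3⊕b5⊕b7⊕b9⊕b11⊕b13⊕b15 = 0⊕1⊕0⊕0⊕0⊕1⊕1⊕0 = 1
s2: b2⊕b3⊕b6⊕b7⊕b10⊕b11⊕b14⊕b15 = 0⊕1⊕0⊕0⊕0⊕1⊕0⊕0 = 0
s4: b4⊕b5⊕b6⊕b7⊕b12⊕b13⊕b14⊕b15 = 1⊕0⊕0⊕0⊕1⊕1⊕0⊕0 = 1
s8: b8⊕b9⊕b10⊕b11⊕b12⊕b13⊕b14⊕b15 = 1⊕0⊕0⊕1⊕1⊕1⊕0⊕0 = 0
Syndrome (s8...s1) = 0101 → position 5.
Flip bit 5: corrected codeword = 001110010011100
Data bits at positions 3,5,6,7,9,10,11,12,13,14,15: 11000011100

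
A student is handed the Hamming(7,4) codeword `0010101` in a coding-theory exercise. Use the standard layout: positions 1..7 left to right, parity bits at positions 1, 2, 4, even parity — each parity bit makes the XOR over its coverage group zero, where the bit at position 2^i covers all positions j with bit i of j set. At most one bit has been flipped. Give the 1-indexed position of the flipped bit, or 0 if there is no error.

1

s1: b1⊕b3⊕b5⊕b7 = 0⊕1⊕1⊕1 = 1
s2: b2⊕b3⊕b6⊕b7 = 0⊕1⊕0⊕1 = 0
s4: b4⊕b5⊕b6⊕b7 = 0⊕1⊕0⊕1 = 0
Syndrome (s4...s1) = 001 → position 1.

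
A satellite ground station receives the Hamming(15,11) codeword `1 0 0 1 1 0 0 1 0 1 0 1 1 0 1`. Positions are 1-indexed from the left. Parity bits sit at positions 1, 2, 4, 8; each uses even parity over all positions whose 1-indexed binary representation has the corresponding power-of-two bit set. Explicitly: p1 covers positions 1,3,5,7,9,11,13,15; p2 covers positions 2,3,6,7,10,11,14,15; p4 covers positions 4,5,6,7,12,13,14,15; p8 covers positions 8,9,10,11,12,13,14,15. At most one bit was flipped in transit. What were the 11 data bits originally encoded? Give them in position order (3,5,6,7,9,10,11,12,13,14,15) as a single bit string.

s1: b1⊕b3⊕b5⊕b7⊕b9⊕b11⊕b13⊕b15 = 1⊕0⊕1⊕0⊕0⊕0⊕1⊕1 = 0
s2: b2⊕b3⊕b6⊕b7⊕b10⊕b11⊕b14⊕b15 = 0⊕0⊕0⊕0⊕1⊕0⊕0⊕1 = 0
s4: b4⊕b5⊕b6⊕b7⊕b12⊕b13⊕b14⊕b15 = 1⊕1⊕0⊕0⊕1⊕1⊕0⊕1 = 1
s8: b8⊕b9⊕b10⊕b11⊕b12⊕b13⊕b14⊕b15 = 1⊕0⊕1⊕0⊕1⊕1⊕0⊕1 = 1
Syndrome (s8...s1) = 1100 → position 12.
Flip bit 12: corrected codeword = 100110010100101
Data bits at positions 3,5,6,7,9,10,11,12,13,14,15: 01000100101

01000100101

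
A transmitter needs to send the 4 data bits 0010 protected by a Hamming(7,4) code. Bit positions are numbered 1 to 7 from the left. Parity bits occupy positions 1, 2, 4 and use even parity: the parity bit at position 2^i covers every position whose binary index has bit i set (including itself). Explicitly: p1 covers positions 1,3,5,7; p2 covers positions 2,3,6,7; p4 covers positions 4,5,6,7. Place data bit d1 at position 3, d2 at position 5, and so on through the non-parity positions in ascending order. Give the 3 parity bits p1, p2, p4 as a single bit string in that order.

Place data bits at non-power-of-two positions: b3=0, b5=0, b6=1, b7=0.
p1 = XOR of data positions {3,5,7} = 0⊕0⊕0 = 0
p2 = XOR of data positions {3,6,7} = 0⊕1⊕0 = 1
p4 = XOR of data positions {5,6,7} = 0⊕1⊕0 = 1
Parity bits p1,p2,p4 = 011

011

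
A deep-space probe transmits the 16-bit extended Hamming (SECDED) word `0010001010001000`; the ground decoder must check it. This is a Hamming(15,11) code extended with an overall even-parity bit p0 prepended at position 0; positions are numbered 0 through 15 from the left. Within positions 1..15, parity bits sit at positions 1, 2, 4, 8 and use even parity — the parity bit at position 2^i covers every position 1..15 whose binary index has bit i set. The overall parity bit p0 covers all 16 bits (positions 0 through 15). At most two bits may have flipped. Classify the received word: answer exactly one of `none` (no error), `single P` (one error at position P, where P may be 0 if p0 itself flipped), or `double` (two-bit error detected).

s1: b1⊕b3⊕b5⊕b7⊕b9⊕b11⊕b13⊕b15 = 0⊕0⊕0⊕0⊕0⊕0⊕0⊕0 = 0
s2: b2⊕b3⊕b6⊕b7⊕b10⊕b11⊕b14⊕b15 = 1⊕0⊕1⊕0⊕0⊕0⊕0⊕0 = 0
s4: b4⊕b5⊕b6⊕b7⊕b12⊕b13⊕b14⊕b15 = 0⊕0⊕1⊕0⊕1⊕0⊕0⊕0 = 0
s8: b8⊕b9⊕b10⊕b11⊕b12⊕b13⊕b14⊕b15 = 1⊕0⊕0⊕0⊕1⊕0⊕0⊕0 = 0
Syndrome (s8...s1) = 0000 → position 0 (no error).
Overall parity (XOR of all 16 bits, including p0): 0⊕0⊕1⊕0⊕0⊕0⊕1⊕0⊕1⊕0⊕0⊕0⊕1⊕0⊕0⊕0 = 0
Overall=0, syndrome position=0 → no error.

none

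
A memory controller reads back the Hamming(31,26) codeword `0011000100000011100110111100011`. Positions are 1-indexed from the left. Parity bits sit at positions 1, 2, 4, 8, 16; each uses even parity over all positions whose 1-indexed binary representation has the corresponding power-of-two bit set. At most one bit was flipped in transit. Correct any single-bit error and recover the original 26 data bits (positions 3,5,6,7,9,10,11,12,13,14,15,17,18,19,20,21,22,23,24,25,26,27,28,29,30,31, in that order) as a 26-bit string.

s1: b1⊕b3⊕b5⊕b7⊕b9⊕b11⊕b13⊕b15⊕b17⊕b19⊕b21⊕b23⊕b25⊕b27⊕b29⊕b31 = 0⊕1⊕0⊕0⊕0⊕0⊕0⊕1⊕1⊕0⊕1⊕1⊕1⊕0⊕0⊕1 = 1
s2: b2⊕b3⊕b6⊕b7⊕b10⊕b11⊕b14⊕b15⊕b18⊕b19⊕b22⊕b23⊕b26⊕b27⊕b30⊕b31 = 0⊕1⊕0⊕0⊕0⊕0⊕0⊕1⊕0⊕0⊕0⊕1⊕1⊕0⊕1⊕1 = 0
s4: b4⊕b5⊕b6⊕b7⊕b12⊕b13⊕b14⊕b15⊕b20⊕b21⊕b22⊕b23⊕b28⊕b29⊕b30⊕b31 = 1⊕0⊕0⊕0⊕0⊕0⊕0⊕1⊕1⊕1⊕0⊕1⊕0⊕0⊕1⊕1 = 1
s8: b8⊕b9⊕b10⊕b11⊕b12⊕b13⊕b14⊕b15⊕b24⊕b25⊕b26⊕b27⊕b28⊕b29⊕b30⊕b31 = 1⊕0⊕0⊕0⊕0⊕0⊕0⊕1⊕1⊕1⊕1⊕0⊕0⊕0⊕1⊕1 = 1
s16: b16⊕b17⊕b18⊕b19⊕b20⊕b21⊕b22⊕b23⊕b24⊕b25⊕b26⊕b27⊕b28⊕b29⊕b30⊕b31 = 1⊕1⊕0⊕0⊕1⊕1⊕0⊕1⊕1⊕1⊕1⊕0⊕0⊕0⊕1⊕1 = 0
Syndrome (s16...s1) = 01101 → position 13.
Flip bit 13: corrected codeword = 0011000100001011100110111100011
Data bits at positions 3,5,6,7,9,10,11,12,13,14,15,17,18,19,20,21,22,23,24,25,26,27,28,29,30,31: 10000000101100110111100011

10000000101100110111100011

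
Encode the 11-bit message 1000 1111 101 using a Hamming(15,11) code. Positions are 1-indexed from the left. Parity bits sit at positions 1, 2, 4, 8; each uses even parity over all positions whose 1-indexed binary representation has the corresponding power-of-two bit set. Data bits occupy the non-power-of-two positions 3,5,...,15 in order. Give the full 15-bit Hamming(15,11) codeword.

101100001111101

Place data bits at non-power-of-two positions: b3=1, b5=0, b6=0, b7=0, b9=1, b10=1, b11=1, b12=1, b13=1, b14=0, b15=1.
p1 = XOR of data positions {3,5,7,9,11,13,15} = 1⊕0⊕0⊕1⊕1⊕1⊕1 = 1
p2 = XOR of data positions {3,6,7,10,11,14,15} = 1⊕0⊕0⊕1⊕1⊕0⊕1 = 0
p4 = XOR of data positions {5,6,7,12,13,14,15} = 0⊕0⊕0⊕1⊕1⊕0⊕1 = 1
p8 = XOR of data positions {9,10,11,12,13,14,15} = 1⊕1⊕1⊕1⊕1⊕0⊕1 = 0
Codeword b1..b15 = 101100001111101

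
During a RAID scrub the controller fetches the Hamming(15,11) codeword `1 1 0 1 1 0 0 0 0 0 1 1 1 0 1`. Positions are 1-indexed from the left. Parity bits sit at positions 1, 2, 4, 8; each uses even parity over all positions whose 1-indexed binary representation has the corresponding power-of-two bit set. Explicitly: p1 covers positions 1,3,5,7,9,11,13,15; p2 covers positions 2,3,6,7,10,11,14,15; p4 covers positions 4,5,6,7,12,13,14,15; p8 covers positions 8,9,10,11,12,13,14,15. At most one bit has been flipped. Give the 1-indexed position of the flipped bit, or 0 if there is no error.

7

s1: b1⊕b3⊕b5⊕b7⊕b9⊕b11⊕b13⊕b15 = 1⊕0⊕1⊕0⊕0⊕1⊕1⊕1 = 1
s2: b2⊕b3⊕b6⊕b7⊕b10⊕b11⊕b14⊕b15 = 1⊕0⊕0⊕0⊕0⊕1⊕0⊕1 = 1
s4: b4⊕b5⊕b6⊕b7⊕b12⊕b13⊕b14⊕b15 = 1⊕1⊕0⊕0⊕1⊕1⊕0⊕1 = 1
s8: b8⊕b9⊕b10⊕b11⊕b12⊕b13⊕b14⊕b15 = 0⊕0⊕0⊕1⊕1⊕1⊕0⊕1 = 0
Syndrome (s8...s1) = 0111 → position 7.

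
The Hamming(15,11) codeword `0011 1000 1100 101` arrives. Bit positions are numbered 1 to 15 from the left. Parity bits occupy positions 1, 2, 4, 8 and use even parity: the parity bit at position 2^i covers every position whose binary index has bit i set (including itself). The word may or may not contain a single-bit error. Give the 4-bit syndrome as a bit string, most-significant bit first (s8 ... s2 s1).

s1: b1⊕b3⊕b5⊕b7⊕b9⊕b11⊕b13⊕b15 = 0⊕1⊕1⊕0⊕1⊕0⊕1⊕1 = 1
s2: b2⊕b3⊕b6⊕b7⊕b10⊕b11⊕b14⊕b15 = 0⊕1⊕0⊕0⊕1⊕0⊕0⊕1 = 1
s4: b4⊕b5⊕b6⊕b7⊕b12⊕b13⊕b14⊕b15 = 1⊕1⊕0⊕0⊕0⊕1⊕0⊕1 = 0
s8: b8⊕b9⊕b10⊕b11⊕b12⊕b13⊕b14⊕b15 = 0⊕1⊕1⊕0⊕0⊕1⊕0⊕1 = 0
Syndrome (s8...s1) = 0011 → position 3.

0011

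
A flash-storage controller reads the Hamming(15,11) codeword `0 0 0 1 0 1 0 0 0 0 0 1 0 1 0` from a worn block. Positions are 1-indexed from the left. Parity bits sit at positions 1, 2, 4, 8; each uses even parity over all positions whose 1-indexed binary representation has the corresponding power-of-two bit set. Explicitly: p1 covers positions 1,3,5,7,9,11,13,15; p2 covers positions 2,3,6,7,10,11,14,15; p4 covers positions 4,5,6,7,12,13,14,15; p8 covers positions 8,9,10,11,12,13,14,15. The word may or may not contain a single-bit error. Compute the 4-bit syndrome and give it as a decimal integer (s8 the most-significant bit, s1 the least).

0

s1: b1⊕b3⊕b5⊕b7⊕b9⊕b11⊕b13⊕b15 = 0⊕0⊕0⊕0⊕0⊕0⊕0⊕0 = 0
s2: b2⊕b3⊕b6⊕b7⊕b10⊕b11⊕b14⊕b15 = 0⊕0⊕1⊕0⊕0⊕0⊕1⊕0 = 0
s4: b4⊕b5⊕b6⊕b7⊕b12⊕b13⊕b14⊕b15 = 1⊕0⊕1⊕0⊕1⊕0⊕1⊕0 = 0
s8: b8⊕b9⊕b10⊕b11⊕b12⊕b13⊕b14⊕b15 = 0⊕0⊕0⊕0⊕1⊕0⊕1⊕0 = 0
Syndrome (s8...s1) = 0000 → position 0 (no error).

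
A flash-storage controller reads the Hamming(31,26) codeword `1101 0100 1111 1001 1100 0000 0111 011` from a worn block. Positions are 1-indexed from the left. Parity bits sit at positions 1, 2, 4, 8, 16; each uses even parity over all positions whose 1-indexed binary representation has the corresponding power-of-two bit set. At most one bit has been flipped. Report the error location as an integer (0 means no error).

7

s1: b1⊕b3⊕b5⊕b7⊕b9⊕b11⊕b13⊕b15⊕b17⊕b19⊕b21⊕b23⊕b25⊕b27⊕b29⊕b31 = 1⊕0⊕0⊕0⊕1⊕1⊕1⊕0⊕1⊕0⊕0⊕0⊕0⊕1⊕0⊕1 = 1
s2: b2⊕b3⊕b6⊕b7⊕b10⊕b11⊕b14⊕b15⊕b18⊕b19⊕b22⊕b23⊕b26⊕b27⊕b30⊕b31 = 1⊕0⊕1⊕0⊕1⊕1⊕0⊕0⊕1⊕0⊕0⊕0⊕1⊕1⊕1⊕1 = 1
s4: b4⊕b5⊕b6⊕b7⊕b12⊕b13⊕b14⊕b15⊕b20⊕b21⊕b22⊕b23⊕b28⊕b29⊕b30⊕b31 = 1⊕0⊕1⊕0⊕1⊕1⊕0⊕0⊕0⊕0⊕0⊕0⊕1⊕0⊕1⊕1 = 1
s8: b8⊕b9⊕b10⊕b11⊕b12⊕b13⊕b14⊕b15⊕b24⊕b25⊕b26⊕b27⊕b28⊕b29⊕b30⊕b31 = 0⊕1⊕1⊕1⊕1⊕1⊕0⊕0⊕0⊕0⊕1⊕1⊕1⊕0⊕1⊕1 = 0
s16: b16⊕b17⊕b18⊕b19⊕b20⊕b21⊕b22⊕b23⊕b24⊕b25⊕b26⊕b27⊕b28⊕b29⊕b30⊕b31 = 1⊕1⊕1⊕0⊕0⊕0⊕0⊕0⊕0⊕0⊕1⊕1⊕1⊕0⊕1⊕1 = 0
Syndrome (s16...s1) = 00111 → position 7.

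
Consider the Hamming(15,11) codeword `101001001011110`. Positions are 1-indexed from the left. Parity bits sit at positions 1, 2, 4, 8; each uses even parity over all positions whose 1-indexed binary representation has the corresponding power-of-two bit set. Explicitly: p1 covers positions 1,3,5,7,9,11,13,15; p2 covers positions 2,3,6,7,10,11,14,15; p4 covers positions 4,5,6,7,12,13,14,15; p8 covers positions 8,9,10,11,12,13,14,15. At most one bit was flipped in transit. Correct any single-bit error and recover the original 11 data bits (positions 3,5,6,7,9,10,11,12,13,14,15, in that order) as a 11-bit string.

s1: b1⊕b3⊕b5⊕b7⊕b9⊕b11⊕b13⊕b15 = 1⊕1⊕0⊕0⊕1⊕1⊕1⊕0 = 1
s2: b2⊕b3⊕b6⊕b7⊕b10⊕b11⊕b14⊕b15 = 0⊕1⊕1⊕0⊕0⊕1⊕1⊕0 = 0
s4: b4⊕b5⊕b6⊕b7⊕b12⊕b13⊕b14⊕b15 = 0⊕0⊕1⊕0⊕1⊕1⊕1⊕0 = 0
s8: b8⊕b9⊕b10⊕b11⊕b12⊕b13⊕b14⊕b15 = 0⊕1⊕0⊕1⊕1⊕1⊕1⊕0 = 1
Syndrome (s8...s1) = 1001 → position 9.
Flip bit 9: corrected codeword = 101001000011110
Data bits at positions 3,5,6,7,9,10,11,12,13,14,15: 10100011110

10100011110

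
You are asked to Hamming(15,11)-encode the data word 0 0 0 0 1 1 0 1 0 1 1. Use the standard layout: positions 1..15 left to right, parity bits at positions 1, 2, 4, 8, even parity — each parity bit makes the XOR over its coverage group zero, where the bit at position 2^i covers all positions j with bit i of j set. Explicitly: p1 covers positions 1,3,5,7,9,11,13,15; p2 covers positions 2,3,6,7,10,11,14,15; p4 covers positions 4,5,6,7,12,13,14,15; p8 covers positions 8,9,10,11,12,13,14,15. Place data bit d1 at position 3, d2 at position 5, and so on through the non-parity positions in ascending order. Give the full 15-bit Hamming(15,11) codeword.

010100011101011

Place data bits at non-power-of-two positions: b3=0, b5=0, b6=0, b7=0, b9=1, b10=1, b11=0, b12=1, b13=0, b14=1, b15=1.
p1 = XOR of data positions {3,5,7,9,11,13,15} = 0⊕0⊕0⊕1⊕0⊕0⊕1 = 0
p2 = XOR of data positions {3,6,7,10,11,14,15} = 0⊕0⊕0⊕1⊕0⊕1⊕1 = 1
p4 = XOR of data positions {5,6,7,12,13,14,15} = 0⊕0⊕0⊕1⊕0⊕1⊕1 = 1
p8 = XOR of data positions {9,10,11,12,13,14,15} = 1⊕1⊕0⊕1⊕0⊕1⊕1 = 1
Codeword b1..b15 = 010100011101011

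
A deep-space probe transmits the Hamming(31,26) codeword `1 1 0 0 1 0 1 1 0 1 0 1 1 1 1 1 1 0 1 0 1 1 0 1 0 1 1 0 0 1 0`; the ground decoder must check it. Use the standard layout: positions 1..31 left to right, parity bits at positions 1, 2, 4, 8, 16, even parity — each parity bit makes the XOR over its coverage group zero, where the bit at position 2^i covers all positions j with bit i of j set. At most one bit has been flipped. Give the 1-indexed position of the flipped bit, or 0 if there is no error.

21

s1: b1⊕b3⊕b5⊕b7⊕b9⊕b11⊕b13⊕b15⊕b17⊕b19⊕b21⊕b23⊕b25⊕b27⊕b29⊕b31 = 1⊕0⊕1⊕1⊕0⊕0⊕1⊕1⊕1⊕1⊕1⊕0⊕0⊕1⊕0⊕0 = 1
s2: b2⊕b3⊕b6⊕b7⊕b10⊕b11⊕b14⊕b15⊕b18⊕b19⊕b22⊕b23⊕b26⊕b27⊕b30⊕b31 = 1⊕0⊕0⊕1⊕1⊕0⊕1⊕1⊕0⊕1⊕1⊕0⊕1⊕1⊕1⊕0 = 0
s4: b4⊕b5⊕b6⊕b7⊕b12⊕b13⊕b14⊕b15⊕b20⊕b21⊕b22⊕b23⊕b28⊕b29⊕b30⊕b31 = 0⊕1⊕0⊕1⊕1⊕1⊕1⊕1⊕0⊕1⊕1⊕0⊕0⊕0⊕1⊕0 = 1
s8: b8⊕b9⊕b10⊕b11⊕b12⊕b13⊕b14⊕b15⊕b24⊕b25⊕b26⊕b27⊕b28⊕b29⊕b30⊕b31 = 1⊕0⊕1⊕0⊕1⊕1⊕1⊕1⊕1⊕0⊕1⊕1⊕0⊕0⊕1⊕0 = 0
s16: b16⊕b17⊕b18⊕b19⊕b20⊕b21⊕b22⊕b23⊕b24⊕b25⊕b26⊕b27⊕b28⊕b29⊕b30⊕b31 = 1⊕1⊕0⊕1⊕0⊕1⊕1⊕0⊕1⊕0⊕1⊕1⊕0⊕0⊕1⊕0 = 1
Syndrome (s16...s1) = 10101 → position 21.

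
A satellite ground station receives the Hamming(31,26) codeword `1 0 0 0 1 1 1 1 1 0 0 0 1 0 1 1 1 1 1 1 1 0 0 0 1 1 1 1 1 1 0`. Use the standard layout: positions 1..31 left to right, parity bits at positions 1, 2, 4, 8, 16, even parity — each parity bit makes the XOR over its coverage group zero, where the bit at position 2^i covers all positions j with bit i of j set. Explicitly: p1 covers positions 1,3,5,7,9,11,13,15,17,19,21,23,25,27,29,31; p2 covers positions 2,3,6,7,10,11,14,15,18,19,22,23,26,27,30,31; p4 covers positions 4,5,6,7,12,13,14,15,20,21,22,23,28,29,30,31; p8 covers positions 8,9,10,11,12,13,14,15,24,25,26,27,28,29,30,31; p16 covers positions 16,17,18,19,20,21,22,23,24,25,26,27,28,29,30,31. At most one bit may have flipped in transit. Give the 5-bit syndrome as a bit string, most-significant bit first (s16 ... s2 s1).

s1: b1⊕b3⊕b5⊕b7⊕b9⊕b11⊕b13⊕b15⊕b17⊕b19⊕b21⊕b23⊕b25⊕b27⊕b29⊕b31 = 1⊕0⊕1⊕1⊕1⊕0⊕1⊕1⊕1⊕1⊕1⊕0⊕1⊕1⊕1⊕0 = 0
s2: b2⊕b3⊕b6⊕b7⊕b10⊕b11⊕b14⊕b15⊕b18⊕b19⊕b22⊕b23⊕b26⊕b27⊕b30⊕b31 = 0⊕0⊕1⊕1⊕0⊕0⊕0⊕1⊕1⊕1⊕0⊕0⊕1⊕1⊕1⊕0 = 0
s4: b4⊕b5⊕b6⊕b7⊕b12⊕b13⊕b14⊕b15⊕b20⊕b21⊕b22⊕b23⊕b28⊕b29⊕b30⊕b31 = 0⊕1⊕1⊕1⊕0⊕1⊕0⊕1⊕1⊕1⊕0⊕0⊕1⊕1⊕1⊕0 = 0
s8: b8⊕b9⊕b10⊕b11⊕b12⊕b13⊕b14⊕b15⊕b24⊕b25⊕b26⊕b27⊕b28⊕b29⊕b30⊕b31 = 1⊕1⊕0⊕0⊕0⊕1⊕0⊕1⊕0⊕1⊕1⊕1⊕1⊕1⊕1⊕0 = 0
s16: b16⊕b17⊕b18⊕b19⊕b20⊕b21⊕b22⊕b23⊕b24⊕b25⊕b26⊕b27⊕b28⊕b29⊕b30⊕b31 = 1⊕1⊕1⊕1⊕1⊕1⊕0⊕0⊕0⊕1⊕1⊕1⊕1⊕1⊕1⊕0 = 0
Syndrome (s16...s1) = 00000 → position 0 (no error).

00000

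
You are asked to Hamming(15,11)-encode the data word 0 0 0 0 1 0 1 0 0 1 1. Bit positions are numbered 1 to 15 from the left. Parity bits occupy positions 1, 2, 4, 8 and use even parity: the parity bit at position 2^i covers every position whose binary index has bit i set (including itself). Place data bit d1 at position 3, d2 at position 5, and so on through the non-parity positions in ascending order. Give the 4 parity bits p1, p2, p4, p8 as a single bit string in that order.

Place data bits at non-power-of-two positions: b3=0, b5=0, b6=0, b7=0, b9=1, b10=0, b11=1, b12=0, b13=0, b14=1, b15=1.
p1 = XOR of data positions {3,5,7,9,11,13,15} = 0⊕0⊕0⊕1⊕1⊕0⊕1 = 1
p2 = XOR of data positions {3,6,7,10,11,14,15} = 0⊕0⊕0⊕0⊕1⊕1⊕1 = 1
p4 = XOR of data positions {5,6,7,12,13,14,15} = 0⊕0⊕0⊕0⊕0⊕1⊕1 = 0
p8 = XOR of data positions {9,10,11,12,13,14,15} = 1⊕0⊕1⊕0⊕0⊕1⊕1 = 0
Parity bits p1,p2,p4,p8 = 1100

1100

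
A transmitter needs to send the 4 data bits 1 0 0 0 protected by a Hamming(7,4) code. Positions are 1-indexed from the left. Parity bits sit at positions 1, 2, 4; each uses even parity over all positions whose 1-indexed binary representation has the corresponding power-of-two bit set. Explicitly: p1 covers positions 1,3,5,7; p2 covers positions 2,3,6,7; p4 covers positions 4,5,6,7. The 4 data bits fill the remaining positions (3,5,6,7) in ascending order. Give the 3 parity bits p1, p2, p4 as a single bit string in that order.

Place data bits at non-power-of-two positions: b3=1, b5=0, b6=0, b7=0.
p1 = XOR of data positions {3,5,7} = 1⊕0⊕0 = 1
p2 = XOR of data positions {3,6,7} = 1⊕0⊕0 = 1
p4 = XOR of data positions {5,6,7} = 0⊕0⊕0 = 0
Parity bits p1,p2,p4 = 110

110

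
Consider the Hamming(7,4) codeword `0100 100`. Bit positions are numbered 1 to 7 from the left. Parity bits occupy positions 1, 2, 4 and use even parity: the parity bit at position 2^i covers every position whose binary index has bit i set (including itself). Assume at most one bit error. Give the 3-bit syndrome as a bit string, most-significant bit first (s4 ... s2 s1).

s1: b1⊕b3⊕b5⊕b7 = 0⊕0⊕1⊕0 = 1
s2: b2⊕b3⊕b6⊕b7 = 1⊕0⊕0⊕0 = 1
s4: b4⊕b5⊕b6⊕b7 = 0⊕1⊕0⊕0 = 1
Syndrome (s4...s1) = 111 → position 7.

111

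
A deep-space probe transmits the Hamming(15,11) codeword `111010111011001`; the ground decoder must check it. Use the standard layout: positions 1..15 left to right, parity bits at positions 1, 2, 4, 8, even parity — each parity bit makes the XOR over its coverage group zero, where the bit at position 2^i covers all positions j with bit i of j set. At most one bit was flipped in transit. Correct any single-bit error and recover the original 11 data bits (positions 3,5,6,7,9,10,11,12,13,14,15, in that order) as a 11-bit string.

s1: b1⊕b3⊕b5⊕b7⊕b9⊕b11⊕b13⊕b15 = 1⊕1⊕1⊕1⊕1⊕1⊕0⊕1 = 1
s2: b2⊕b3⊕b6⊕b7⊕b10⊕b11⊕b14⊕b15 = 1⊕1⊕0⊕1⊕0⊕1⊕0⊕1 = 1
s4: b4⊕b5⊕b6⊕b7⊕b12⊕b13⊕b14⊕b15 = 0⊕1⊕0⊕1⊕1⊕0⊕0⊕1 = 0
s8: b8⊕b9⊕b10⊕b11⊕b12⊕b13⊕b14⊕b15 = 1⊕1⊕0⊕1⊕1⊕0⊕0⊕1 = 1
Syndrome (s8...s1) = 1011 → position 11.
Flip bit 11: corrected codeword = 111010111001001
Data bits at positions 3,5,6,7,9,10,11,12,13,14,15: 11011001001

11011001001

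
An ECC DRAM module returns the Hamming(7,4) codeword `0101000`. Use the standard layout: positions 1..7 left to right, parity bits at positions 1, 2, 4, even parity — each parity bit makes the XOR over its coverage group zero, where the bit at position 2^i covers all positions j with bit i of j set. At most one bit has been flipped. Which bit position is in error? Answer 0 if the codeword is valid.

s1: b1⊕b3⊕b5⊕b7 = 0⊕0⊕0⊕0 = 0
s2: b2⊕b3⊕b6⊕b7 = 1⊕0⊕0⊕0 = 1
s4: b4⊕b5⊕b6⊕b7 = 1⊕0⊕0⊕0 = 1
Syndrome (s4...s1) = 110 → position 6.

6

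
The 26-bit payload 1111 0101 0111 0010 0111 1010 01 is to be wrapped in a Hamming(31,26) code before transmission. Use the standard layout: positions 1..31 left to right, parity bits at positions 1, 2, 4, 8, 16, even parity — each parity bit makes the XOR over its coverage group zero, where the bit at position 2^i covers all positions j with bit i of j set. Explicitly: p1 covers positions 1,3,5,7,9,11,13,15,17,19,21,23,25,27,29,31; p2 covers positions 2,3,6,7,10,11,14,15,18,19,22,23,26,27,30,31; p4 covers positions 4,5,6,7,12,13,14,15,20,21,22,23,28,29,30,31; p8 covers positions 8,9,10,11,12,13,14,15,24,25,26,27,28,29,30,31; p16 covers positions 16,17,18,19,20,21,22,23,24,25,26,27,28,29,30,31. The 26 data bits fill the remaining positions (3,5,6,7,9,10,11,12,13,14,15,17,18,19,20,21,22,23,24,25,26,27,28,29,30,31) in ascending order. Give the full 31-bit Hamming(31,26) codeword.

0110111101010110100100111101001

Place data bits at non-power-of-two positions: b3=1, b5=1, b6=1, b7=1, b9=0, b10=1, b11=0, b12=1, b13=0, b14=1, b15=1, b17=1, b18=0, b19=0, b20=1, b21=0, b22=0, b23=1, b24=1, b25=1, b26=1, b27=0, b28=1, b29=0, b30=0, b31=1.
p1 = XOR of data positions {3,5,7,9,11,13,15,17,19,21,23,25,27,29,31} = 1⊕1⊕1⊕0⊕0⊕0⊕1⊕1⊕0⊕0⊕1⊕1⊕0⊕0⊕1 = 0
p2 = XOR of data positions {3,6,7,10,11,14,15,18,19,22,23,26,27,30,31} = 1⊕1⊕1⊕1⊕0⊕1⊕1⊕0⊕0⊕0⊕1⊕1⊕0⊕0⊕1 = 1
p4 = XOR of data positions {5,6,7,12,13,14,15,20,21,22,23,28,29,30,31} = 1⊕1⊕1⊕1⊕0⊕1⊕1⊕1⊕0⊕0⊕1⊕1⊕0⊕0⊕1 = 0
p8 = XOR of data positions {9,10,11,12,13,14,15,24,25,26,27,28,29,30,31} = 0⊕1⊕0⊕1⊕0⊕1⊕1⊕1⊕1⊕1⊕0⊕1⊕0⊕0⊕1 = 1
p16 = XOR of data positions {17,18,19,20,21,22,23,24,25,26,27,28,29,30,31} = 1⊕0⊕0⊕1⊕0⊕0⊕1⊕1⊕1⊕1⊕0⊕1⊕0⊕0⊕1 = 0
Codeword b1..b31 = 0110111101010110100100111101001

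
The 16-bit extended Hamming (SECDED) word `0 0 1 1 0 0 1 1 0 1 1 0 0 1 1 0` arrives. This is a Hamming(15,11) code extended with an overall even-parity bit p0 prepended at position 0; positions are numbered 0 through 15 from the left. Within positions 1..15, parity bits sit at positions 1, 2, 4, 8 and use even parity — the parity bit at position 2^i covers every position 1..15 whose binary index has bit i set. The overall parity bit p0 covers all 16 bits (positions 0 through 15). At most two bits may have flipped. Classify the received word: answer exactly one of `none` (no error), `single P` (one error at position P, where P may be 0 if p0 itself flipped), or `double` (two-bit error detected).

none

s1: b1⊕b3⊕b5⊕b7⊕b9⊕b11⊕b13⊕b15 = 0⊕1⊕0⊕1⊕1⊕0⊕1⊕0 = 0
s2: b2⊕b3⊕b6⊕b7⊕b10⊕b11⊕b14⊕b15 = 1⊕1⊕1⊕1⊕1⊕0⊕1⊕0 = 0
s4: b4⊕b5⊕b6⊕b7⊕b12⊕b13⊕b14⊕b15 = 0⊕0⊕1⊕1⊕0⊕1⊕1⊕0 = 0
s8: b8⊕b9⊕b10⊕b11⊕b12⊕b13⊕b14⊕b15 = 0⊕1⊕1⊕0⊕0⊕1⊕1⊕0 = 0
Syndrome (s8...s1) = 0000 → position 0 (no error).
Overall parity (XOR of all 16 bits, including p0): 0⊕0⊕1⊕1⊕0⊕0⊕1⊕1⊕0⊕1⊕1⊕0⊕0⊕1⊕1⊕0 = 0
Overall=0, syndrome position=0 → no error.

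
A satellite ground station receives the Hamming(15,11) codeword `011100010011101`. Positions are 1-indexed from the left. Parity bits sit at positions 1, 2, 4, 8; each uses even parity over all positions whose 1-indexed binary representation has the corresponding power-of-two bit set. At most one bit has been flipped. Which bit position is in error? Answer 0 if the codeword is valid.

8

s1: b1⊕b3⊕b5⊕b7⊕b9⊕b11⊕b13⊕b15 = 0⊕1⊕0⊕0⊕0⊕1⊕1⊕1 = 0
s2: b2⊕b3⊕b6⊕b7⊕b10⊕b11⊕b14⊕b15 = 1⊕1⊕0⊕0⊕0⊕1⊕0⊕1 = 0
s4: b4⊕b5⊕b6⊕b7⊕b12⊕b13⊕b14⊕b15 = 1⊕0⊕0⊕0⊕1⊕1⊕0⊕1 = 0
s8: b8⊕b9⊕b10⊕b11⊕b12⊕b13⊕b14⊕b15 = 1⊕0⊕0⊕1⊕1⊕1⊕0⊕1 = 1
Syndrome (s8...s1) = 1000 → position 8.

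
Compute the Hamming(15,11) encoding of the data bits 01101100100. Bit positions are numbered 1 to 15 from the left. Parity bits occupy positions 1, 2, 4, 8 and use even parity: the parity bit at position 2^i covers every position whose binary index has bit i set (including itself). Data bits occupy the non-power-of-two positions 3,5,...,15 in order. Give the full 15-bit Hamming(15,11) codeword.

Place data bits at non-power-of-two positions: b3=0, b5=1, b6=1, b7=0, b9=1, b10=1, b11=0, b12=0, b13=1, b14=0, b15=0.
p1 = XOR of data positions {3,5,7,9,11,13,15} = 0⊕1⊕0⊕1⊕0⊕1⊕0 = 1
p2 = XOR of data positions {3,6,7,10,11,14,15} = 0⊕1⊕0⊕1⊕0⊕0⊕0 = 0
p4 = XOR of data positions {5,6,7,12,13,14,15} = 1⊕1⊕0⊕0⊕1⊕0⊕0 = 1
p8 = XOR of data positions {9,10,11,12,13,14,15} = 1⊕1⊕0⊕0⊕1⊕0⊕0 = 1
Codeword b1..b15 = 100111011100100

100111011100100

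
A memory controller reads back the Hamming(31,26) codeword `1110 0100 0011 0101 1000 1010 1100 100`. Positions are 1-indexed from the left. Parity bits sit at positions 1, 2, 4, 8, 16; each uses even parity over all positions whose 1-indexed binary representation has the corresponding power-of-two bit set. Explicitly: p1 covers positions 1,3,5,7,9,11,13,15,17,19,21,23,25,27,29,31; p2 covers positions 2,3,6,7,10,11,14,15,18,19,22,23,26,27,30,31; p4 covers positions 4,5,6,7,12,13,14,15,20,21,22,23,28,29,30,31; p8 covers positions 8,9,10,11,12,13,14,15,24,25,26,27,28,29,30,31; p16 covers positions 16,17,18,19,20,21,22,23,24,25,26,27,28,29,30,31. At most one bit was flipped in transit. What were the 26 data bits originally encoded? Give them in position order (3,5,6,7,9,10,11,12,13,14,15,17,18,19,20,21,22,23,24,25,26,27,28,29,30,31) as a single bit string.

10100011010110010101100100

s1: b1⊕b3⊕b5⊕b7⊕b9⊕b11⊕b13⊕b15⊕b17⊕b19⊕b21⊕b23⊕b25⊕b27⊕b29⊕b31 = 1⊕1⊕0⊕0⊕0⊕1⊕0⊕0⊕1⊕0⊕1⊕1⊕1⊕0⊕1⊕0 = 0
s2: b2⊕b3⊕b6⊕b7⊕b10⊕b11⊕b14⊕b15⊕b18⊕b19⊕b22⊕b23⊕b26⊕b27⊕b30⊕b31 = 1⊕1⊕1⊕0⊕0⊕1⊕1⊕0⊕0⊕0⊕0⊕1⊕1⊕0⊕0⊕0 = 1
s4: b4⊕b5⊕b6⊕b7⊕b12⊕b13⊕b14⊕b15⊕b20⊕b21⊕b22⊕b23⊕b28⊕b29⊕b30⊕b31 = 0⊕0⊕1⊕0⊕1⊕0⊕1⊕0⊕0⊕1⊕0⊕1⊕0⊕1⊕0⊕0 = 0
s8: b8⊕b9⊕b10⊕b11⊕b12⊕b13⊕b14⊕b15⊕b24⊕b25⊕b26⊕b27⊕b28⊕b29⊕b30⊕b31 = 0⊕0⊕0⊕1⊕1⊕0⊕1⊕0⊕0⊕1⊕1⊕0⊕0⊕1⊕0⊕0 = 0
s16: b16⊕b17⊕b18⊕b19⊕b20⊕b21⊕b22⊕b23⊕b24⊕b25⊕b26⊕b27⊕b28⊕b29⊕b30⊕b31 = 1⊕1⊕0⊕0⊕0⊕1⊕0⊕1⊕0⊕1⊕1⊕0⊕0⊕1⊕0⊕0 = 1
Syndrome (s16...s1) = 10010 → position 18.
Flip bit 18: corrected codeword = 1110010000110101110010101100100
Data bits at positions 3,5,6,7,9,10,11,12,13,14,15,17,18,19,20,21,22,23,24,25,26,27,28,29,30,31: 10100011010110010101100100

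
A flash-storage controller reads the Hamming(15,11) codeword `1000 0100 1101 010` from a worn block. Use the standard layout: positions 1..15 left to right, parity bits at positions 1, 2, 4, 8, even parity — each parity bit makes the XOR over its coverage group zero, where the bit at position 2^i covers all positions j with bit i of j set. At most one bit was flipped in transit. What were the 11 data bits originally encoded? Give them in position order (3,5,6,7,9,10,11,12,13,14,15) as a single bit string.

00001101010

s1: b1⊕b3⊕b5⊕b7⊕b9⊕b11⊕b13⊕b15 = 1⊕0⊕0⊕0⊕1⊕0⊕0⊕0 = 0
s2: b2⊕b3⊕b6⊕b7⊕b10⊕b11⊕b14⊕b15 = 0⊕0⊕1⊕0⊕1⊕0⊕1⊕0 = 1
s4: b4⊕b5⊕b6⊕b7⊕b12⊕b13⊕b14⊕b15 = 0⊕0⊕1⊕0⊕1⊕0⊕1⊕0 = 1
s8: b8⊕b9⊕b10⊕b11⊕b12⊕b13⊕b14⊕b15 = 0⊕1⊕1⊕0⊕1⊕0⊕1⊕0 = 0
Syndrome (s8...s1) = 0110 → position 6.
Flip bit 6: corrected codeword = 100000001101010
Data bits at positions 3,5,6,7,9,10,11,12,13,14,15: 00001101010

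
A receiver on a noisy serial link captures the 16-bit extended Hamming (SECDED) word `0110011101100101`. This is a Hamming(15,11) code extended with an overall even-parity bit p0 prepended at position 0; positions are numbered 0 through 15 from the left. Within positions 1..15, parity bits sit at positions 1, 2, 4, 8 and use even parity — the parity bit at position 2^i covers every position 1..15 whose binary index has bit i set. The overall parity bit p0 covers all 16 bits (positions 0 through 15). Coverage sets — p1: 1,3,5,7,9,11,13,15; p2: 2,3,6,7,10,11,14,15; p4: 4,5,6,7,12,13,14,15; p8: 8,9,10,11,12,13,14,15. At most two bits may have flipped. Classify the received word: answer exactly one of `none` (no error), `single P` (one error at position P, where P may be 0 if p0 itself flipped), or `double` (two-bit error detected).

single 6

s1: b1⊕b3⊕b5⊕b7⊕b9⊕b11⊕b13⊕b15 = 1⊕0⊕1⊕1⊕1⊕0⊕1⊕1 = 0
s2: b2⊕b3⊕b6⊕b7⊕b10⊕b11⊕b14⊕b15 = 1⊕0⊕1⊕1⊕1⊕0⊕0⊕1 = 1
s4: b4⊕b5⊕b6⊕b7⊕b12⊕b13⊕b14⊕b15 = 0⊕1⊕1⊕1⊕0⊕1⊕0⊕1 = 1
s8: b8⊕b9⊕b10⊕b11⊕b12⊕b13⊕b14⊕b15 = 0⊕1⊕1⊕0⊕0⊕1⊕0⊕1 = 0
Syndrome (s8...s1) = 0110 → position 6.
Overall parity (XOR of all 16 bits, including p0): 0⊕1⊕1⊕0⊕0⊕1⊕1⊕1⊕0⊕1⊕1⊕0⊕0⊕1⊕0⊕1 = 1
Overall=1, syndrome position=6 → single-bit error at position 6.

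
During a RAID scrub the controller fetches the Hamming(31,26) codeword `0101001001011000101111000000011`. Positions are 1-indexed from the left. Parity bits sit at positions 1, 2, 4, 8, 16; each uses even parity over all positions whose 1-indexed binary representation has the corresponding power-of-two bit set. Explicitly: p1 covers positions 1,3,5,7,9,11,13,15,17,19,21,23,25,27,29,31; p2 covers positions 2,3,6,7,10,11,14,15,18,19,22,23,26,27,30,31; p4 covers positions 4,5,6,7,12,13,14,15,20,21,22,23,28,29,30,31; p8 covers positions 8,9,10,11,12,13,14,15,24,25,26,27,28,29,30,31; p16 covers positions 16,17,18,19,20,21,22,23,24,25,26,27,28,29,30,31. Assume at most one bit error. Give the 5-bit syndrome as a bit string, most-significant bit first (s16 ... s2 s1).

s1: b1⊕b3⊕b5⊕b7⊕b9⊕b11⊕b13⊕b15⊕b17⊕b19⊕b21⊕b23⊕b25⊕b27⊕b29⊕b31 = 0⊕0⊕0⊕1⊕0⊕0⊕1⊕0⊕1⊕1⊕1⊕0⊕0⊕0⊕0⊕1 = 0
s2: b2⊕b3⊕b6⊕b7⊕b10⊕b11⊕b14⊕b15⊕b18⊕b19⊕b22⊕b23⊕b26⊕b27⊕b30⊕b31 = 1⊕0⊕0⊕1⊕1⊕0⊕0⊕0⊕0⊕1⊕1⊕0⊕0⊕0⊕1⊕1 = 1
s4: b4⊕b5⊕b6⊕b7⊕b12⊕b13⊕b14⊕b15⊕b20⊕b21⊕b22⊕b23⊕b28⊕b29⊕b30⊕b31 = 1⊕0⊕0⊕1⊕1⊕1⊕0⊕0⊕1⊕1⊕1⊕0⊕0⊕0⊕1⊕1 = 1
s8: b8⊕b9⊕b10⊕b11⊕b12⊕b13⊕b14⊕b15⊕b24⊕b25⊕b26⊕b27⊕b28⊕b29⊕b30⊕b31 = 0⊕0⊕1⊕0⊕1⊕1⊕0⊕0⊕0⊕0⊕0⊕0⊕0⊕0⊕1⊕1 = 1
s16: b16⊕b17⊕b18⊕b19⊕b20⊕b21⊕b22⊕b23⊕b24⊕b25⊕b26⊕b27⊕b28⊕b29⊕b30⊕b31 = 0⊕1⊕0⊕1⊕1⊕1⊕1⊕0⊕0⊕0⊕0⊕0⊕0⊕0⊕1⊕1 = 1
Syndrome (s16...s1) = 11110 → position 30.

11110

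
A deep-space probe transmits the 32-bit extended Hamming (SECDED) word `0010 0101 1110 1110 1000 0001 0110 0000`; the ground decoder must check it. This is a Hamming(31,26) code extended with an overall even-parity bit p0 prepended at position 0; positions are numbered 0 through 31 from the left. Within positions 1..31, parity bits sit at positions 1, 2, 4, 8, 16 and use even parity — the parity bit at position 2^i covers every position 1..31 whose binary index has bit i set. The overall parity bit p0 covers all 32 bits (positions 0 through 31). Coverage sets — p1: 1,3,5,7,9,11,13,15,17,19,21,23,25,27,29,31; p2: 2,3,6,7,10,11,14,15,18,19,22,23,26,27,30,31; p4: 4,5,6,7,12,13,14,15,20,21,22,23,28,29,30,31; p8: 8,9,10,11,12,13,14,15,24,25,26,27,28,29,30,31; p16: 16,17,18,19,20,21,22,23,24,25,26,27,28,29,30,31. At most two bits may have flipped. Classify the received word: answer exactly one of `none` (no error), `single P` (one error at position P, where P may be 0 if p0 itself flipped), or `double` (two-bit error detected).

single 0

s1: b1⊕b3⊕b5⊕b7⊕b9⊕b11⊕b13⊕b15⊕b17⊕b19⊕b21⊕b23⊕b25⊕b27⊕b29⊕b31 = 0⊕0⊕1⊕1⊕1⊕0⊕1⊕0⊕0⊕0⊕0⊕1⊕1⊕0⊕0⊕0 = 0
s2: b2⊕b3⊕b6⊕b7⊕b10⊕b11⊕b14⊕b15⊕b18⊕b19⊕b22⊕b23⊕b26⊕b27⊕b30⊕b31 = 1⊕0⊕0⊕1⊕1⊕0⊕1⊕0⊕0⊕0⊕0⊕1⊕1⊕0⊕0⊕0 = 0
s4: b4⊕b5⊕b6⊕b7⊕b12⊕b13⊕b14⊕b15⊕b20⊕b21⊕b22⊕b23⊕b28⊕b29⊕b30⊕b31 = 0⊕1⊕0⊕1⊕1⊕1⊕1⊕0⊕0⊕0⊕0⊕1⊕0⊕0⊕0⊕0 = 0
s8: b8⊕b9⊕b10⊕b11⊕b12⊕b13⊕b14⊕b15⊕b24⊕b25⊕b26⊕b27⊕b28⊕b29⊕b30⊕b31 = 1⊕1⊕1⊕0⊕1⊕1⊕1⊕0⊕0⊕1⊕1⊕0⊕0⊕0⊕0⊕0 = 0
s16: b16⊕b17⊕b18⊕b19⊕b20⊕b21⊕b22⊕b23⊕b24⊕b25⊕b26⊕b27⊕b28⊕b29⊕b30⊕b31 = 1⊕0⊕0⊕0⊕0⊕0⊕0⊕1⊕0⊕1⊕1⊕0⊕0⊕0⊕0⊕0 = 0
Syndrome (s16...s1) = 00000 → position 0 (no error).
Overall parity (XOR of all 32 bits, including p0): 0⊕0⊕1⊕0⊕0⊕1⊕0⊕1⊕1⊕1⊕1⊕0⊕1⊕1⊕1⊕0⊕1⊕0⊕0⊕0⊕0⊕0⊕0⊕1⊕0⊕1⊕1⊕0⊕0⊕0⊕0⊕0 = 1
Overall=1, syndrome position=0 → single-bit error at position 0.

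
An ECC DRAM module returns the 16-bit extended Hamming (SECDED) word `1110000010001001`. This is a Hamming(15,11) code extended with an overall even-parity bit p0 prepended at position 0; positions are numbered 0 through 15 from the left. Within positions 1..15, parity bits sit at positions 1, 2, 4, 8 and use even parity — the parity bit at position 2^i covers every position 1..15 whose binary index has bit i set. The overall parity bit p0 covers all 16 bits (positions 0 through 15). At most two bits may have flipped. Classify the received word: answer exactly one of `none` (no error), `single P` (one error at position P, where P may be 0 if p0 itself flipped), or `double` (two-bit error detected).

s1: b1⊕b3⊕b5⊕b7⊕b9⊕b11⊕b13⊕b15 = 1⊕0⊕0⊕0⊕0⊕0⊕0⊕1 = 0
s2: b2⊕b3⊕b6⊕b7⊕b10⊕b11⊕b14⊕b15 = 1⊕0⊕0⊕0⊕0⊕0⊕0⊕1 = 0
s4: b4⊕b5⊕b6⊕b7⊕b12⊕b13⊕b14⊕b15 = 0⊕0⊕0⊕0⊕1⊕0⊕0⊕1 = 0
s8: b8⊕b9⊕b10⊕b11⊕b12⊕b13⊕b14⊕b15 = 1⊕0⊕0⊕0⊕1⊕0⊕0⊕1 = 1
Syndrome (s8...s1) = 1000 → position 8.
Overall parity (XOR of all 16 bits, including p0): 1⊕1⊕1⊕0⊕0⊕0⊕0⊕0⊕1⊕0⊕0⊕0⊕1⊕0⊕0⊕1 = 0
Overall=0, syndrome position=8 → double-bit error detected (uncorrectable).

double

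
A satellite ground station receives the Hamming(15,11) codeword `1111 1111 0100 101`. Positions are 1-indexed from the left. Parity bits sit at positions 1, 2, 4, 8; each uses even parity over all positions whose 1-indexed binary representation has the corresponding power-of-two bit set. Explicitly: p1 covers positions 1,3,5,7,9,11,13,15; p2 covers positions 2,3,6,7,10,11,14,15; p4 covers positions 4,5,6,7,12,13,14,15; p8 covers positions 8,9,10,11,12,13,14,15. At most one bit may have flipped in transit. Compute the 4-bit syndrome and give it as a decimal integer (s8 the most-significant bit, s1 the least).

s1: b1⊕b3⊕b5⊕b7⊕b9⊕b11⊕b13⊕b15 = 1⊕1⊕1⊕1⊕0⊕0⊕1⊕1 = 0
s2: b2⊕b3⊕b6⊕b7⊕b10⊕b11⊕b14⊕b15 = 1⊕1⊕1⊕1⊕1⊕0⊕0⊕1 = 0
s4: b4⊕b5⊕b6⊕b7⊕b12⊕b13⊕b14⊕b15 = 1⊕1⊕1⊕1⊕0⊕1⊕0⊕1 = 0
s8: b8⊕b9⊕b10⊕b11⊕b12⊕b13⊕b14⊕b15 = 1⊕0⊕1⊕0⊕0⊕1⊕0⊕1 = 0
Syndrome (s8...s1) = 0000 → position 0 (no error).

0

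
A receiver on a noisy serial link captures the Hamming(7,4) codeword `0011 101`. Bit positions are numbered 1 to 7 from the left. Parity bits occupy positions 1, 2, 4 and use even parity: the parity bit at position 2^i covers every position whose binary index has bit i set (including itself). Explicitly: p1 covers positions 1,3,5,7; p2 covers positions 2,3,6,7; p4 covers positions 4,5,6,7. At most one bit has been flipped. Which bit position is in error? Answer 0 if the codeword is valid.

s1: b1⊕b3⊕b5⊕b7 = 0⊕1⊕1⊕1 = 1
s2: b2⊕b3⊕b6⊕b7 = 0⊕1⊕0⊕1 = 0
s4: b4⊕b5⊕b6⊕b7 = 1⊕1⊕0⊕1 = 1
Syndrome (s4...s1) = 101 → position 5.

5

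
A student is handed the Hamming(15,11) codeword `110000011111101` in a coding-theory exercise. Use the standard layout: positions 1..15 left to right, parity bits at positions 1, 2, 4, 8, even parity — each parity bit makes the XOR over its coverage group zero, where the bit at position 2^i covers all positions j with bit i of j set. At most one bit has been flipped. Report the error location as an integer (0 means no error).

13

s1: b1⊕b3⊕b5⊕b7⊕b9⊕b11⊕b13⊕b15 = 1⊕0⊕0⊕0⊕1⊕1⊕1⊕1 = 1
s2: b2⊕b3⊕b6⊕b7⊕b10⊕b11⊕b14⊕b15 = 1⊕0⊕0⊕0⊕1⊕1⊕0⊕1 = 0
s4: b4⊕b5⊕b6⊕b7⊕b12⊕b13⊕b14⊕b15 = 0⊕0⊕0⊕0⊕1⊕1⊕0⊕1 = 1
s8: b8⊕b9⊕b10⊕b11⊕b12⊕b13⊕b14⊕b15 = 1⊕1⊕1⊕1⊕1⊕1⊕0⊕1 = 1
Syndrome (s8...s1) = 1101 → position 13.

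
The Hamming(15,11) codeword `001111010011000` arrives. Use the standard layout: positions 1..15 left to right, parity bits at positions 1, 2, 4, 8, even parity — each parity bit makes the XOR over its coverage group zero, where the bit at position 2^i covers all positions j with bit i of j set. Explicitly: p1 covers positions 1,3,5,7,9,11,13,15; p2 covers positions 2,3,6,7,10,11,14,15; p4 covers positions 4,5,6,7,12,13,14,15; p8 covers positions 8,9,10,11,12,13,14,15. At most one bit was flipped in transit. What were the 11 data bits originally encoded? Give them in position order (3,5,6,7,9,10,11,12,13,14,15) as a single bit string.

11100001000

s1: b1⊕b3⊕b5⊕b7⊕b9⊕b11⊕b13⊕b15 = 0⊕1⊕1⊕0⊕0⊕1⊕0⊕0 = 1
s2: b2⊕b3⊕b6⊕b7⊕b10⊕b11⊕b14⊕b15 = 0⊕1⊕1⊕0⊕0⊕1⊕0⊕0 = 1
s4: b4⊕b5⊕b6⊕b7⊕b12⊕b13⊕b14⊕b15 = 1⊕1⊕1⊕0⊕1⊕0⊕0⊕0 = 0
s8: b8⊕b9⊕b10⊕b11⊕b12⊕b13⊕b14⊕b15 = 1⊕0⊕0⊕1⊕1⊕0⊕0⊕0 = 1
Syndrome (s8...s1) = 1011 → position 11.
Flip bit 11: corrected codeword = 001111010001000
Data bits at positions 3,5,6,7,9,10,11,12,13,14,15: 11100001000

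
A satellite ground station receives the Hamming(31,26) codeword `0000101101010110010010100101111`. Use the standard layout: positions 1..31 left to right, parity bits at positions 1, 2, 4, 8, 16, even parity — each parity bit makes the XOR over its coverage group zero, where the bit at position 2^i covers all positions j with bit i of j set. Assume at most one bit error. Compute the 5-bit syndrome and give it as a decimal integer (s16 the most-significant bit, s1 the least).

s1: b1⊕b3⊕b5⊕b7⊕b9⊕b11⊕b13⊕b15⊕b17⊕b19⊕b21⊕b23⊕b25⊕b27⊕b29⊕b31 = 0⊕0⊕1⊕1⊕0⊕0⊕0⊕1⊕0⊕0⊕1⊕1⊕0⊕0⊕1⊕1 = 1
s2: b2⊕b3⊕b6⊕b7⊕b10⊕b11⊕b14⊕b15⊕b18⊕b19⊕b22⊕b23⊕b26⊕b27⊕b30⊕b31 = 0⊕0⊕0⊕1⊕1⊕0⊕1⊕1⊕1⊕0⊕0⊕1⊕1⊕0⊕1⊕1 = 1
s4: b4⊕b5⊕b6⊕b7⊕b12⊕b13⊕b14⊕b15⊕b20⊕b21⊕b22⊕b23⊕b28⊕b29⊕b30⊕b31 = 0⊕1⊕0⊕1⊕1⊕0⊕1⊕1⊕0⊕1⊕0⊕1⊕1⊕1⊕1⊕1 = 1
s8: b8⊕b9⊕b10⊕b11⊕b12⊕b13⊕b14⊕b15⊕b24⊕b25⊕b26⊕b27⊕b28⊕b29⊕b30⊕b31 = 1⊕0⊕1⊕0⊕1⊕0⊕1⊕1⊕0⊕0⊕1⊕0⊕1⊕1⊕1⊕1 = 0
s16: b16⊕b17⊕b18⊕b19⊕b20⊕b21⊕b22⊕b23⊕b24⊕b25⊕b26⊕b27⊕b28⊕b29⊕b30⊕b31 = 0⊕0⊕1⊕0⊕0⊕1⊕0⊕1⊕0⊕0⊕1⊕0⊕1⊕1⊕1⊕1 = 0
Syndrome (s16...s1) = 00111 → position 7.

7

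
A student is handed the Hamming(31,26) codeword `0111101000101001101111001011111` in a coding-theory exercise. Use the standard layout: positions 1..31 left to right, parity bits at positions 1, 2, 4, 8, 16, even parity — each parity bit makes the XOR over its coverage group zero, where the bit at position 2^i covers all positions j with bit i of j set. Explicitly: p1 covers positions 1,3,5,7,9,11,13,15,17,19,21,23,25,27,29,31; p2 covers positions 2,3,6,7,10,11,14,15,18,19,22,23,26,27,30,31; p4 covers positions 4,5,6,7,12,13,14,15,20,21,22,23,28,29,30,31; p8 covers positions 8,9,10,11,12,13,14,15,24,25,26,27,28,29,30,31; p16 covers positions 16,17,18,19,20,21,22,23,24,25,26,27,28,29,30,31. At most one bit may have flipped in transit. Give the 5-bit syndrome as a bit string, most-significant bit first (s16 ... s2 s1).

00110

s1: b1⊕b3⊕b5⊕b7⊕b9⊕b11⊕b13⊕b15⊕b17⊕b19⊕b21⊕b23⊕b25⊕b27⊕b29⊕b31 = 0⊕1⊕1⊕1⊕0⊕1⊕1⊕0⊕1⊕1⊕1⊕0⊕1⊕1⊕1⊕1 = 0
s2: b2⊕b3⊕b6⊕b7⊕b10⊕b11⊕b14⊕b15⊕b18⊕b19⊕b22⊕b23⊕b26⊕b27⊕b30⊕b31 = 1⊕1⊕0⊕1⊕0⊕1⊕0⊕0⊕0⊕1⊕1⊕0⊕0⊕1⊕1⊕1 = 1
s4: b4⊕b5⊕b6⊕b7⊕b12⊕b13⊕b14⊕b15⊕b20⊕b21⊕b22⊕b23⊕b28⊕b29⊕b30⊕b31 = 1⊕1⊕0⊕1⊕0⊕1⊕0⊕0⊕1⊕1⊕1⊕0⊕1⊕1⊕1⊕1 = 1
s8: b8⊕b9⊕b10⊕b11⊕b12⊕b13⊕b14⊕b15⊕b24⊕b25⊕b26⊕b27⊕b28⊕b29⊕b30⊕b31 = 0⊕0⊕0⊕1⊕0⊕1⊕0⊕0⊕0⊕1⊕0⊕1⊕1⊕1⊕1⊕1 = 0
s16: b16⊕b17⊕b18⊕b19⊕b20⊕b21⊕b22⊕b23⊕b24⊕b25⊕b26⊕b27⊕b28⊕b29⊕b30⊕b31 = 1⊕1⊕0⊕1⊕1⊕1⊕1⊕0⊕0⊕1⊕0⊕1⊕1⊕1⊕1⊕1 = 0
Syndrome (s16...s1) = 00110 → position 6.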